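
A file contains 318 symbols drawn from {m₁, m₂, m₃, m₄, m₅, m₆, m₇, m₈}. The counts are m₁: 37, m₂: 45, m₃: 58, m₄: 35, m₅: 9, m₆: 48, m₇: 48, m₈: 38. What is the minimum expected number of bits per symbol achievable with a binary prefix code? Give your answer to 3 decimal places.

Probabilities are the counts divided by 318.
Repeatedly combine the two least-probable nodes; the expected code length is the sum of the merged weights.
merge 3/106 + 35/318 → 22/159
merge 37/318 + 19/159 → 25/106
merge 22/159 + 15/106 → 89/318
merge 8/53 + 8/53 → 16/53
merge 29/159 + 25/106 → 133/318
merge 89/318 + 16/53 → 185/318
merge 133/318 + 185/318 → 1
L = 22/159 + 25/106 + 89/318 + 16/53 + 133/318 + 185/318 + 1 = 470/159 ≈ 2.956 bits/symbol.

2.956 bits/symbol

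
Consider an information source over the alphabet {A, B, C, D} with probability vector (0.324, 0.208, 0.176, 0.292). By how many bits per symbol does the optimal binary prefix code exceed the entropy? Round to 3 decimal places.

0.042 bits

Entropy H = −Σ p log₂ p ≈ 1.9577 bits.
Huffman merges: 22/125+26/125→48/125; 73/250+81/250→77/125; 48/125+77/125→1. L = 2 ≈ 2.0000.
L − H = 2.0000 − 1.9577 = 0.042 bits.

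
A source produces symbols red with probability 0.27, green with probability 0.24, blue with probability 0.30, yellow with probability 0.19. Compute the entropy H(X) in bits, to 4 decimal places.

1.9805 bits

H = −Σ pᵢ log₂ pᵢ.
−0.27·log₂(0.27) = 0.5100
−0.24·log₂(0.24) = 0.4941
−0.30·log₂(0.30) = 0.5211
−0.19·log₂(0.19) = 0.4552
Sum ≈ 1.9805 → 1.9805 bits.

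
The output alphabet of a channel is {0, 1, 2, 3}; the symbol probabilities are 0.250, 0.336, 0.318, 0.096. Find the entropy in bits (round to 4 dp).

1.8789 bits

H = −Σ pᵢ log₂ pᵢ.
−0.250·log₂(0.250) = 0.5000
−0.336·log₂(0.336) = 0.5287
−0.318·log₂(0.318) = 0.5256
−0.096·log₂(0.096) = 0.3246
Sum ≈ 1.8789 → 1.8789 bits.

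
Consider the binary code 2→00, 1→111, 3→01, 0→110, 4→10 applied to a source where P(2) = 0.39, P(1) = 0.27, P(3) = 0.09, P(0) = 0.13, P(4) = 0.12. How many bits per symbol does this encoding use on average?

2.4 bits/symbol

L̄ = Σ pᵢ·ℓᵢ = 0.39·2 + 0.27·3 + 0.09·2 + 0.13·3 + 0.12·2 = 2.4 bits/symbol.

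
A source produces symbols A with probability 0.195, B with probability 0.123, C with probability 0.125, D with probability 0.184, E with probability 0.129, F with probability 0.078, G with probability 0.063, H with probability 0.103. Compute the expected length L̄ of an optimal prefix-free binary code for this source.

Repeatedly combine the two least-probable nodes; the expected code length is the sum of the merged weights.
merge 63/1000 + 39/500 → 141/1000
merge 103/1000 + 123/1000 → 113/500
merge 1/8 + 129/1000 → 127/500
merge 141/1000 + 23/125 → 13/40
merge 39/200 + 113/500 → 421/1000
merge 127/500 + 13/40 → 579/1000
merge 421/1000 + 579/1000 → 1
L = 141/1000 + 113/500 + 127/500 + 13/40 + 421/1000 + 579/1000 + 1 = 1473/500 = 2.946 bits/symbol.

2.946 bits/symbol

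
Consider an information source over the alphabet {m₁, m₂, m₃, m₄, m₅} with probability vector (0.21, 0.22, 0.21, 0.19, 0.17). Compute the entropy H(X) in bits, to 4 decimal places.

H = −Σ pᵢ log₂ pᵢ.
−0.21·log₂(0.21) = 0.4728
−0.22·log₂(0.22) = 0.4806
−0.21·log₂(0.21) = 0.4728
−0.19·log₂(0.19) = 0.4552
−0.17·log₂(0.17) = 0.4346
Sum ≈ 2.3160 → 2.3160 bits.

2.3160 bits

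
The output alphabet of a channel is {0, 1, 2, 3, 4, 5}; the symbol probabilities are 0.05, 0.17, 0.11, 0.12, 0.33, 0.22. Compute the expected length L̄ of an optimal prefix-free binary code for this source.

2.44 bits/symbol

Repeatedly combine the two least-probable nodes; the expected code length is the sum of the merged weights.
merge 1/20 + 11/100 → 4/25
merge 3/25 + 4/25 → 7/25
merge 17/100 + 11/50 → 39/100
merge 7/25 + 33/100 → 61/100
merge 39/100 + 61/100 → 1
L = 4/25 + 7/25 + 39/100 + 61/100 + 1 = 61/25 = 2.44 bits/symbol.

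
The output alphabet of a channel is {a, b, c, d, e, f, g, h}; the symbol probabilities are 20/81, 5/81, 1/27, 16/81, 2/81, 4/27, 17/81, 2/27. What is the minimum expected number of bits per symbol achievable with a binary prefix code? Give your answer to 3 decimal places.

2.728 bits/symbol

Repeatedly combine the two least-probable nodes; the expected code length is the sum of the merged weights.
merge 2/81 + 1/27 → 5/81
merge 5/81 + 5/81 → 10/81
merge 2/27 + 10/81 → 16/81
merge 4/27 + 16/81 → 28/81
merge 16/81 + 17/81 → 11/27
merge 20/81 + 28/81 → 16/27
merge 11/27 + 16/27 → 1
L = 5/81 + 10/81 + 16/81 + 28/81 + 11/27 + 16/27 + 1 = 221/81 ≈ 2.728 bits/symbol.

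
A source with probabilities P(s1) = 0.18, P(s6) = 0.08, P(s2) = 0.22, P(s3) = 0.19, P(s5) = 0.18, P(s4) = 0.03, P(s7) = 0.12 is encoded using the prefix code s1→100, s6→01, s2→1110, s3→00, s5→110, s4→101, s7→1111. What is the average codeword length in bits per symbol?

3.07 bits/symbol

L̄ = Σ pᵢ·ℓᵢ = 0.18·3 + 0.08·2 + 0.22·4 + 0.19·2 + 0.18·3 + 0.03·3 + 0.12·4 = 3.07 bits/symbol.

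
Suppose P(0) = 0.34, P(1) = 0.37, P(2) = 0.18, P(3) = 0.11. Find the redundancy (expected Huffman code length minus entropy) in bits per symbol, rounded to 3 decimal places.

Entropy H = −Σ p log₂ p ≈ 1.8555 bits.
Huffman merges: 11/100+9/50→29/100; 29/100+17/50→63/100; 37/100+63/100→1. L = 48/25 ≈ 1.9200.
L − H = 1.9200 − 1.8555 = 0.065 bits.

0.065 bits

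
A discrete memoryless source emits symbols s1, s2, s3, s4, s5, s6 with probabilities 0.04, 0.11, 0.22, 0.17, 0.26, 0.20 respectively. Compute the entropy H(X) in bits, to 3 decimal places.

2.421 bits

H = −Σ pᵢ log₂ pᵢ.
−0.04·log₂(0.04) = 0.1858
−0.11·log₂(0.11) = 0.3503
−0.22·log₂(0.22) = 0.4806
−0.17·log₂(0.17) = 0.4346
−0.26·log₂(0.26) = 0.5053
−0.20·log₂(0.20) = 0.4644
Sum ≈ 2.4209 → 2.421 bits.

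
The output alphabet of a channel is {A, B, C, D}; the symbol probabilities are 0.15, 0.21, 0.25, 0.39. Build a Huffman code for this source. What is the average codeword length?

1.97 bits/symbol

Repeatedly combine the two least-probable nodes; the expected code length is the sum of the merged weights.
merge 3/20 + 21/100 → 9/25
merge 1/4 + 9/25 → 61/100
merge 39/100 + 61/100 → 1
L = 9/25 + 61/100 + 1 = 197/100 = 1.97 bits/symbol.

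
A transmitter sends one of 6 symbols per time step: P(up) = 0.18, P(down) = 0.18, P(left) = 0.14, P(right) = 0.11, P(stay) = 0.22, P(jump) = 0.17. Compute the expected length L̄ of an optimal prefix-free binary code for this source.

Repeatedly combine the two least-probable nodes; the expected code length is the sum of the merged weights.
merge 11/100 + 7/50 → 1/4
merge 17/100 + 9/50 → 7/20
merge 9/50 + 11/50 → 2/5
merge 1/4 + 7/20 → 3/5
merge 2/5 + 3/5 → 1
L = 1/4 + 7/20 + 2/5 + 3/5 + 1 = 13/5 = 2.6 bits/symbol.

2.6 bits/symbol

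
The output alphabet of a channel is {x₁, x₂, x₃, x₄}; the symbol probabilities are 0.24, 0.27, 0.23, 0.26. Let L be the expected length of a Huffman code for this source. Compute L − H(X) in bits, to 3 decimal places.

Entropy H = −Σ p log₂ p ≈ 1.9971 bits.
Huffman merges: 23/100+6/25→47/100; 13/50+27/100→53/100; 47/100+53/100→1. L = 2 ≈ 2.0000.
L − H = 2.0000 − 1.9971 = 0.003 bits.

0.003 bits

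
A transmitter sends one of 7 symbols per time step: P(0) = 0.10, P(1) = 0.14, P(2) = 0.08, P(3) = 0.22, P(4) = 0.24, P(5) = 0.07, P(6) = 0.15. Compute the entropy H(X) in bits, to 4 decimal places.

2.6746 bits

H = −Σ pᵢ log₂ pᵢ.
−0.10·log₂(0.10) = 0.3322
−0.14·log₂(0.14) = 0.3971
−0.08·log₂(0.08) = 0.2915
−0.22·log₂(0.22) = 0.4806
−0.24·log₂(0.24) = 0.4941
−0.07·log₂(0.07) = 0.2686
−0.15·log₂(0.15) = 0.4105
Sum ≈ 2.6746 → 2.6746 bits.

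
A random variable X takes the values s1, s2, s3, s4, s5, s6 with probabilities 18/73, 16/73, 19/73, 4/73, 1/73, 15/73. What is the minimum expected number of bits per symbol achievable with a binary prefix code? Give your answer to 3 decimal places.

Repeatedly combine the two least-probable nodes; the expected code length is the sum of the merged weights.
merge 1/73 + 4/73 → 5/73
merge 5/73 + 15/73 → 20/73
merge 16/73 + 18/73 → 34/73
merge 19/73 + 20/73 → 39/73
merge 34/73 + 39/73 → 1
L = 5/73 + 20/73 + 34/73 + 39/73 + 1 = 171/73 ≈ 2.342 bits/symbol.

2.342 bits/symbol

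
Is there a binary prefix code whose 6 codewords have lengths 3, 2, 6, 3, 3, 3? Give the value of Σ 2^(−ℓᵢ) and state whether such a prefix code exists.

With common denominator 2^6 = 64: Σ 2^(−ℓᵢ) = 8/64 + 16/64 + 1/64 + 8/64 + 8/64 + 8/64 = 49/64 = 0.765625.
Kraft's inequality requires Σ ≤ 1; here Σ = 0.765625 ≤ 1, so such a prefix code exists.

0.765625; yes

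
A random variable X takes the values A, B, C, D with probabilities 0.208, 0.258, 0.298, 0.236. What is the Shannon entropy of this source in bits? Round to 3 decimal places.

H = −Σ pᵢ log₂ pᵢ.
−0.208·log₂(0.208) = 0.4712
−0.258·log₂(0.258) = 0.5043
−0.298·log₂(0.298) = 0.5205
−0.236·log₂(0.236) = 0.4916
Sum ≈ 1.9876 → 1.988 bits.

1.988 bits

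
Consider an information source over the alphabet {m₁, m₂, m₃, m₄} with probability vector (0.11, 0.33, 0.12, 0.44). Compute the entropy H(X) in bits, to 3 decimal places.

1.766 bits

H = −Σ pᵢ log₂ pᵢ.
−0.11·log₂(0.11) = 0.3503
−0.33·log₂(0.33) = 0.5278
−0.12·log₂(0.12) = 0.3671
−0.44·log₂(0.44) = 0.5211
Sum ≈ 1.7663 → 1.766 bits.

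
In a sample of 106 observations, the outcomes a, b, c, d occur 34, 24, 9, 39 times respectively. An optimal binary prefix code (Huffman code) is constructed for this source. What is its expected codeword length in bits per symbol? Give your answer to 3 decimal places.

Probabilities are the counts divided by 106.
Repeatedly combine the two least-probable nodes; the expected code length is the sum of the merged weights.
merge 9/106 + 12/53 → 33/106
merge 33/106 + 17/53 → 67/106
merge 39/106 + 67/106 → 1
L = 33/106 + 67/106 + 1 = 103/53 ≈ 1.943 bits/symbol.

1.943 bits/symbol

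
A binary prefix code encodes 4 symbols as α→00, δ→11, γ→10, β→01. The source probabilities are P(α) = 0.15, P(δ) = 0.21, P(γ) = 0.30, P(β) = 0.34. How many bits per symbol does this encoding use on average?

L̄ = Σ pᵢ·ℓᵢ = 0.15·2 + 0.21·2 + 0.30·2 + 0.34·2 = 2 bits/symbol.

2 bits/symbol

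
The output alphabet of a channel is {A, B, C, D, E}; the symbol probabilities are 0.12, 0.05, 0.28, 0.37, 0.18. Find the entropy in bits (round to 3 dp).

2.073 bits

H = −Σ pᵢ log₂ pᵢ.
−0.12·log₂(0.12) = 0.3671
−0.05·log₂(0.05) = 0.2161
−0.28·log₂(0.28) = 0.5142
−0.37·log₂(0.37) = 0.5307
−0.18·log₂(0.18) = 0.4453
Sum ≈ 2.0734 → 2.073 bits.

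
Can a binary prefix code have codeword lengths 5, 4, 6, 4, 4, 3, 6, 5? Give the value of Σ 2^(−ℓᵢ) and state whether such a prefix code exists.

0.40625; yes

With common denominator 2^6 = 64: Σ 2^(−ℓᵢ) = 2/64 + 4/64 + 1/64 + 4/64 + 4/64 + 8/64 + 1/64 + 2/64 = 26/64 = 0.40625.
Kraft's inequality requires Σ ≤ 1; here Σ = 0.40625 ≤ 1, so such a prefix code exists.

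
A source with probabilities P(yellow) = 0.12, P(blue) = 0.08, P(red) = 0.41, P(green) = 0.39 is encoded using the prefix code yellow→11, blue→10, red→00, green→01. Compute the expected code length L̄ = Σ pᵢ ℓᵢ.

L̄ = Σ pᵢ·ℓᵢ = 0.12·2 + 0.08·2 + 0.41·2 + 0.39·2 = 2 bits/symbol.

2 bits/symbol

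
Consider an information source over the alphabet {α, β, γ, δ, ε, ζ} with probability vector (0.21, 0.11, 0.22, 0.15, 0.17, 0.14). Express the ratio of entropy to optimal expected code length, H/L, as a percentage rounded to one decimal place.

99.1%

Entropy H = −Σ p log₂ p ≈ 2.5459 bits.
Huffman merges: 11/100+7/50→1/4; 3/20+17/100→8/25; 21/100+11/50→43/100; 1/4+8/25→57/100; 43/100+57/100→1. L = 257/100 ≈ 2.5700.
Efficiency = H/L = 2.5459/2.5700 = 99.1%.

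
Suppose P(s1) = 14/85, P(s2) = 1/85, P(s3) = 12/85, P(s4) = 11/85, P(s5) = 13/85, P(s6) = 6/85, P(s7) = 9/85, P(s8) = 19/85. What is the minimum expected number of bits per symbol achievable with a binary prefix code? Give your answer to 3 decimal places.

2.859 bits/symbol

Repeatedly combine the two least-probable nodes; the expected code length is the sum of the merged weights.
merge 1/85 + 6/85 → 7/85
merge 7/85 + 9/85 → 16/85
merge 11/85 + 12/85 → 23/85
merge 13/85 + 14/85 → 27/85
merge 16/85 + 19/85 → 7/17
merge 23/85 + 27/85 → 10/17
merge 7/17 + 10/17 → 1
L = 7/85 + 16/85 + 23/85 + 27/85 + 7/17 + 10/17 + 1 = 243/85 ≈ 2.859 bits/symbol.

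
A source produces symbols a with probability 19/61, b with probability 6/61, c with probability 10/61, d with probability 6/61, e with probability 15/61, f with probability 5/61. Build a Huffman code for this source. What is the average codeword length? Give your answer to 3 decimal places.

Repeatedly combine the two least-probable nodes; the expected code length is the sum of the merged weights.
merge 5/61 + 6/61 → 11/61
merge 6/61 + 10/61 → 16/61
merge 11/61 + 15/61 → 26/61
merge 16/61 + 19/61 → 35/61
merge 26/61 + 35/61 → 1
L = 11/61 + 16/61 + 26/61 + 35/61 + 1 = 149/61 ≈ 2.443 bits/symbol.

2.443 bits/symbol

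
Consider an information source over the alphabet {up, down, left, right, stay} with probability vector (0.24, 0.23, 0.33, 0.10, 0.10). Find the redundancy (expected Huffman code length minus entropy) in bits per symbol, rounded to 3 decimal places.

0.026 bits

Entropy H = −Σ p log₂ p ≈ 2.1740 bits.
Huffman merges: 1/10+1/10→1/5; 1/5+23/100→43/100; 6/25+33/100→57/100; 43/100+57/100→1. L = 11/5 ≈ 2.2000.
L − H = 2.2000 − 2.1740 = 0.026 bits.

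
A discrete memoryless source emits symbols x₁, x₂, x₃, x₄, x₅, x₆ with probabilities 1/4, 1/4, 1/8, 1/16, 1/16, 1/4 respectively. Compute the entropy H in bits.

Each probability is a power of 1/2, so log₂(1/p) is an integer.
H = Σ p·log₂(1/p) = 1/4·2 + 1/4·2 + 1/8·3 + 1/16·4 + 1/16·4 + 1/4·2 = 2.375 bits.

2.375 bits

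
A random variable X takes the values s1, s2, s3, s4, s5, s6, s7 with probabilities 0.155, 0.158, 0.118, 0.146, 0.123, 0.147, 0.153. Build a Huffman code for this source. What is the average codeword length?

Repeatedly combine the two least-probable nodes; the expected code length is the sum of the merged weights.
merge 59/500 + 123/1000 → 241/1000
merge 73/500 + 147/1000 → 293/1000
merge 153/1000 + 31/200 → 77/250
merge 79/500 + 241/1000 → 399/1000
merge 293/1000 + 77/250 → 601/1000
merge 399/1000 + 601/1000 → 1
L = 241/1000 + 293/1000 + 77/250 + 399/1000 + 601/1000 + 1 = 1421/500 = 2.842 bits/symbol.

2.842 bits/symbol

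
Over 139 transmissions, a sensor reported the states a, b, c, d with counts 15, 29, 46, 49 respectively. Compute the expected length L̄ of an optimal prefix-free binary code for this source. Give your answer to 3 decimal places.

Probabilities are the counts divided by 139.
Repeatedly combine the two least-probable nodes; the expected code length is the sum of the merged weights.
merge 15/139 + 29/139 → 44/139
merge 44/139 + 46/139 → 90/139
merge 49/139 + 90/139 → 1
L = 44/139 + 90/139 + 1 = 273/139 ≈ 1.964 bits/symbol.

1.964 bits/symbol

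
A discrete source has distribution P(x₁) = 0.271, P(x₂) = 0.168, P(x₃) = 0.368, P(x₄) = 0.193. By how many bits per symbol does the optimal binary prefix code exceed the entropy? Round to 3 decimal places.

0.061 bits

Entropy H = −Σ p log₂ p ≈ 1.9316 bits.
Huffman merges: 21/125+193/1000→361/1000; 271/1000+361/1000→79/125; 46/125+79/125→1. L = 1993/1000 ≈ 1.9930.
L − H = 1.9930 − 1.9316 = 0.061 bits.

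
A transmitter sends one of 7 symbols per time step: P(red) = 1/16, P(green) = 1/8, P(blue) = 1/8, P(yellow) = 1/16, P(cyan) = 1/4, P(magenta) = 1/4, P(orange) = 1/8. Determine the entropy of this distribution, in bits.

Each probability is a power of 1/2, so log₂(1/p) is an integer.
H = Σ p·log₂(1/p) = 1/16·4 + 1/8·3 + 1/8·3 + 1/16·4 + 1/4·2 + 1/4·2 + 1/8·3 = 2.625 bits.

2.625 bits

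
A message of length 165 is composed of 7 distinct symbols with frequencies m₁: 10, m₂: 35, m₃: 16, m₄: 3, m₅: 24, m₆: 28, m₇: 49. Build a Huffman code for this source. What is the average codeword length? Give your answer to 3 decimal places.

2.570 bits/symbol

Probabilities are the counts divided by 165.
Repeatedly combine the two least-probable nodes; the expected code length is the sum of the merged weights.
merge 1/55 + 2/33 → 13/165
merge 13/165 + 16/165 → 29/165
merge 8/55 + 28/165 → 52/165
merge 29/165 + 7/33 → 64/165
merge 49/165 + 52/165 → 101/165
merge 64/165 + 101/165 → 1
L = 13/165 + 29/165 + 52/165 + 64/165 + 101/165 + 1 = 424/165 ≈ 2.570 bits/symbol.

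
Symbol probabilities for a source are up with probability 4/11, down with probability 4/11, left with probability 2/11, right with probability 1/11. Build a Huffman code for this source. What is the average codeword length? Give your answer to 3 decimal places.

Repeatedly combine the two least-probable nodes; the expected code length is the sum of the merged weights.
merge 1/11 + 2/11 → 3/11
merge 3/11 + 4/11 → 7/11
merge 4/11 + 7/11 → 1
L = 3/11 + 7/11 + 1 = 21/11 ≈ 1.909 bits/symbol.

1.909 bits/symbol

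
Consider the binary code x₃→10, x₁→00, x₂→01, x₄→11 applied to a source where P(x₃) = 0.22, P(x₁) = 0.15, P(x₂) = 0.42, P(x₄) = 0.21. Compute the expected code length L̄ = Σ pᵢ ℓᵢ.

2 bits/symbol

L̄ = Σ pᵢ·ℓᵢ = 0.22·2 + 0.15·2 + 0.42·2 + 0.21·2 = 2 bits/symbol.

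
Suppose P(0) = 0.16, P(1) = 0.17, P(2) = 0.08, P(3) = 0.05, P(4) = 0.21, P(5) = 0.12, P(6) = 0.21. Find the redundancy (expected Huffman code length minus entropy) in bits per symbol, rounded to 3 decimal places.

Entropy H = −Σ p log₂ p ≈ 2.6779 bits.
Huffman merges: 1/20+2/25→13/100; 3/25+13/100→1/4; 4/25+17/100→33/100; 21/100+21/100→21/50; 1/4+33/100→29/50; 21/50+29/50→1. L = 271/100 ≈ 2.7100.
L − H = 2.7100 − 2.6779 = 0.032 bits.

0.032 bits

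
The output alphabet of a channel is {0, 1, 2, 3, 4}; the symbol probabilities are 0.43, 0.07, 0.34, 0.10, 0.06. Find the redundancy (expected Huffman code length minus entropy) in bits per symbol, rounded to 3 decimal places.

0.033 bits

Entropy H = −Σ p log₂ p ≈ 1.8970 bits.
Huffman merges: 3/50+7/100→13/100; 1/10+13/100→23/100; 23/100+17/50→57/100; 43/100+57/100→1. L = 193/100 ≈ 1.9300.
L − H = 1.9300 − 1.8970 = 0.033 bits.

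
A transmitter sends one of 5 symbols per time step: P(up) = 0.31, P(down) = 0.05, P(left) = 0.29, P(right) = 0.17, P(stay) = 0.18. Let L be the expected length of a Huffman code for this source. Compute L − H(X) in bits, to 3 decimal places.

0.082 bits

Entropy H = −Σ p log₂ p ≈ 2.1377 bits.
Huffman merges: 1/20+17/100→11/50; 9/50+11/50→2/5; 29/100+31/100→3/5; 2/5+3/5→1. L = 111/50 ≈ 2.2200.
L − H = 2.2200 − 2.1377 = 0.082 bits.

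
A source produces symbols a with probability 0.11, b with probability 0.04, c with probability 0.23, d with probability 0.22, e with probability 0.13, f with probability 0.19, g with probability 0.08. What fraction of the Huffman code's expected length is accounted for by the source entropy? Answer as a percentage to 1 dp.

Entropy H = −Σ p log₂ p ≈ 2.6337 bits.
Huffman merges: 1/25+2/25→3/25; 11/100+3/25→23/100; 13/100+19/100→8/25; 11/50+23/100→9/20; 23/100+8/25→11/20; 9/20+11/20→1. L = 267/100 ≈ 2.6700.
Efficiency = H/L = 2.6337/2.6700 = 98.6%.

98.6%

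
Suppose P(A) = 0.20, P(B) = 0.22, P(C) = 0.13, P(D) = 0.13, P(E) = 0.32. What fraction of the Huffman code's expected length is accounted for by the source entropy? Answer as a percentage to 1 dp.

99.0%

Entropy H = −Σ p log₂ p ≈ 2.2363 bits.
Huffman merges: 13/100+13/100→13/50; 1/5+11/50→21/50; 13/50+8/25→29/50; 21/50+29/50→1. L = 113/50 ≈ 2.2600.
Efficiency = H/L = 2.2363/2.2600 = 99.0%.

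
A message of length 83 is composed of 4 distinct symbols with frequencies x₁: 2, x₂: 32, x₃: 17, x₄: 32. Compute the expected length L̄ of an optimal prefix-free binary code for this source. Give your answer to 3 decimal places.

Probabilities are the counts divided by 83.
Repeatedly combine the two least-probable nodes; the expected code length is the sum of the merged weights.
merge 2/83 + 17/83 → 19/83
merge 19/83 + 32/83 → 51/83
merge 32/83 + 51/83 → 1
L = 19/83 + 51/83 + 1 = 153/83 ≈ 1.843 bits/symbol.

1.843 bits/symbol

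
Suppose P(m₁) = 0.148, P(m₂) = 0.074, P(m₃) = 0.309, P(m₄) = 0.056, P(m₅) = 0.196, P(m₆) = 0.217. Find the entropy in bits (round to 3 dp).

2.381 bits

H = −Σ pᵢ log₂ pᵢ.
−0.148·log₂(0.148) = 0.4079
−0.074·log₂(0.074) = 0.2780
−0.309·log₂(0.309) = 0.5235
−0.056·log₂(0.056) = 0.2329
−0.196·log₂(0.196) = 0.4608
−0.217·log₂(0.217) = 0.4783
Sum ≈ 2.3815 → 2.381 bits.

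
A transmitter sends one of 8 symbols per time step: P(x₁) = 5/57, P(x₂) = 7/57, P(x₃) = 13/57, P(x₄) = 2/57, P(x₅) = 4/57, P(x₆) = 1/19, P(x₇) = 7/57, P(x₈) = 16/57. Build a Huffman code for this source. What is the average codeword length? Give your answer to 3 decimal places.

2.737 bits/symbol

Repeatedly combine the two least-probable nodes; the expected code length is the sum of the merged weights.
merge 2/57 + 1/19 → 5/57
merge 4/57 + 5/57 → 3/19
merge 5/57 + 7/57 → 4/19
merge 7/57 + 3/19 → 16/57
merge 4/19 + 13/57 → 25/57
merge 16/57 + 16/57 → 32/57
merge 25/57 + 32/57 → 1
L = 5/57 + 3/19 + 4/19 + 16/57 + 25/57 + 32/57 + 1 = 52/19 ≈ 2.737 bits/symbol.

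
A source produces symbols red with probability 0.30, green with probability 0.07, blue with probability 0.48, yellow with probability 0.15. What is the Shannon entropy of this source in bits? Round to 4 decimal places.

H = −Σ pᵢ log₂ pᵢ.
−0.30·log₂(0.30) = 0.5211
−0.07·log₂(0.07) = 0.2686
−0.48·log₂(0.48) = 0.5083
−0.15·log₂(0.15) = 0.4105
Sum ≈ 1.7085 → 1.7085 bits.

1.7085 bits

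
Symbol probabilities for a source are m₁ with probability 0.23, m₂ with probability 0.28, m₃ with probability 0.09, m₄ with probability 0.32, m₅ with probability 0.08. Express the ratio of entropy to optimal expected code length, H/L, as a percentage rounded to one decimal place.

98.3%

Entropy H = −Σ p log₂ p ≈ 2.1321 bits.
Huffman merges: 2/25+9/100→17/100; 17/100+23/100→2/5; 7/25+8/25→3/5; 2/5+3/5→1. L = 217/100 ≈ 2.1700.
Efficiency = H/L = 2.1321/2.1700 = 98.3%.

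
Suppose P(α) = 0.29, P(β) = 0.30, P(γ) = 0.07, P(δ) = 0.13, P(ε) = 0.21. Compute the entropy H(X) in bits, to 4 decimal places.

2.1630 bits

H = −Σ pᵢ log₂ pᵢ.
−0.29·log₂(0.29) = 0.5179
−0.30·log₂(0.30) = 0.5211
−0.07·log₂(0.07) = 0.2686
−0.13·log₂(0.13) = 0.3826
−0.21·log₂(0.21) = 0.4728
Sum ≈ 2.1630 → 2.1630 bits.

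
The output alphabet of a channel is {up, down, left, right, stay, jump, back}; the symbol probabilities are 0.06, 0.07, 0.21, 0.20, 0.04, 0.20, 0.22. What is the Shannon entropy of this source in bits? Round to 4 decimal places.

H = −Σ pᵢ log₂ pᵢ.
−0.06·log₂(0.06) = 0.2435
−0.07·log₂(0.07) = 0.2686
−0.21·log₂(0.21) = 0.4728
−0.20·log₂(0.20) = 0.4644
−0.04·log₂(0.04) = 0.1858
−0.20·log₂(0.20) = 0.4644
−0.22·log₂(0.22) = 0.4806
Sum ≈ 2.5800 → 2.5800 bits.

2.5800 bits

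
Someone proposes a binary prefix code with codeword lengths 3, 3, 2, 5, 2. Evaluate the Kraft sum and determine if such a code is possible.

0.78125; yes

With common denominator 2^5 = 32: Σ 2^(−ℓᵢ) = 4/32 + 4/32 + 8/32 + 1/32 + 8/32 = 25/32 = 0.78125.
Kraft's inequality requires Σ ≤ 1; here Σ = 0.78125 ≤ 1, so such a prefix code exists.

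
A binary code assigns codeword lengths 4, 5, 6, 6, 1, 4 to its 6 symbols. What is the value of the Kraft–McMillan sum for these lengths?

With common denominator 2^6 = 64: Σ 2^(−ℓᵢ) = 4/64 + 2/64 + 1/64 + 1/64 + 32/64 + 4/64 = 44/64 = 0.6875.

0.6875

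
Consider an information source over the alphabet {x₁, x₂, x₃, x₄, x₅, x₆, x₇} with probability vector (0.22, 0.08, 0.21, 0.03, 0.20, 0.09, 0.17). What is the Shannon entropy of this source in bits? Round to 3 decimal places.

2.608 bits

H = −Σ pᵢ log₂ pᵢ.
−0.22·log₂(0.22) = 0.4806
−0.08·log₂(0.08) = 0.2915
−0.21·log₂(0.21) = 0.4728
−0.03·log₂(0.03) = 0.1518
−0.20·log₂(0.20) = 0.4644
−0.09·log₂(0.09) = 0.3127
−0.17·log₂(0.17) = 0.4346
Sum ≈ 2.6083 → 2.608 bits.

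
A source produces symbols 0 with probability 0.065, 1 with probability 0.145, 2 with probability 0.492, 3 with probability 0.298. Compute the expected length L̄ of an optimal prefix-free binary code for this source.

1.718 bits/symbol

Repeatedly combine the two least-probable nodes; the expected code length is the sum of the merged weights.
merge 13/200 + 29/200 → 21/100
merge 21/100 + 149/500 → 127/250
merge 123/250 + 127/250 → 1
L = 21/100 + 127/250 + 1 = 859/500 = 1.718 bits/symbol.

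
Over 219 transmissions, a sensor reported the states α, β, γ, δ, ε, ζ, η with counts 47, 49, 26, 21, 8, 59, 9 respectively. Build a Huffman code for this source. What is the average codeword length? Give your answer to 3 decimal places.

2.543 bits/symbol

Probabilities are the counts divided by 219.
Repeatedly combine the two least-probable nodes; the expected code length is the sum of the merged weights.
merge 8/219 + 3/73 → 17/219
merge 17/219 + 7/73 → 38/219
merge 26/219 + 38/219 → 64/219
merge 47/219 + 49/219 → 32/73
merge 59/219 + 64/219 → 41/73
merge 32/73 + 41/73 → 1
L = 17/219 + 38/219 + 64/219 + 32/73 + 41/73 + 1 = 557/219 ≈ 2.543 bits/symbol.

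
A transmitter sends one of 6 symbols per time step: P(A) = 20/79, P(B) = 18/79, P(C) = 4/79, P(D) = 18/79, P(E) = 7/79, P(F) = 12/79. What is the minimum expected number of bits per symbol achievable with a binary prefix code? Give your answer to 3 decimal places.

Repeatedly combine the two least-probable nodes; the expected code length is the sum of the merged weights.
merge 4/79 + 7/79 → 11/79
merge 11/79 + 12/79 → 23/79
merge 18/79 + 18/79 → 36/79
merge 20/79 + 23/79 → 43/79
merge 36/79 + 43/79 → 1
L = 11/79 + 23/79 + 36/79 + 43/79 + 1 = 192/79 ≈ 2.430 bits/symbol.

2.430 bits/symbol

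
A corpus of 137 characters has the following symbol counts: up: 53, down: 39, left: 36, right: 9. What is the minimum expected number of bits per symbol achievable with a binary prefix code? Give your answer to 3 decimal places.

Probabilities are the counts divided by 137.
Repeatedly combine the two least-probable nodes; the expected code length is the sum of the merged weights.
merge 9/137 + 36/137 → 45/137
merge 39/137 + 45/137 → 84/137
merge 53/137 + 84/137 → 1
L = 45/137 + 84/137 + 1 = 266/137 ≈ 1.942 bits/symbol.

1.942 bits/symbol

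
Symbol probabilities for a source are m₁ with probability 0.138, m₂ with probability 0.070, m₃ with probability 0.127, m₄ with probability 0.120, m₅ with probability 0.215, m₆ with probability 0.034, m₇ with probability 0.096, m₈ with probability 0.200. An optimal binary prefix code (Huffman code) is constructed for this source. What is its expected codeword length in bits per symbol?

2.889 bits/symbol

Repeatedly combine the two least-probable nodes; the expected code length is the sum of the merged weights.
merge 17/500 + 7/100 → 13/125
merge 12/125 + 13/125 → 1/5
merge 3/25 + 127/1000 → 247/1000
merge 69/500 + 1/5 → 169/500
merge 1/5 + 43/200 → 83/200
merge 247/1000 + 169/500 → 117/200
merge 83/200 + 117/200 → 1
L = 13/125 + 1/5 + 247/1000 + 169/500 + 83/200 + 117/200 + 1 = 2889/1000 = 2.889 bits/symbol.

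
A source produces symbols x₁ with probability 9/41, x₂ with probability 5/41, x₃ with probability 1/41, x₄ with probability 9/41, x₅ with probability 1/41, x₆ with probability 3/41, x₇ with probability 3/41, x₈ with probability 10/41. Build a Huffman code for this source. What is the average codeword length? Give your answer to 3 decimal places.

2.683 bits/symbol

Repeatedly combine the two least-probable nodes; the expected code length is the sum of the merged weights.
merge 1/41 + 1/41 → 2/41
merge 2/41 + 3/41 → 5/41
merge 3/41 + 5/41 → 8/41
merge 5/41 + 8/41 → 13/41
merge 9/41 + 9/41 → 18/41
merge 10/41 + 13/41 → 23/41
merge 18/41 + 23/41 → 1
L = 2/41 + 5/41 + 8/41 + 13/41 + 18/41 + 23/41 + 1 = 110/41 ≈ 2.683 bits/symbol.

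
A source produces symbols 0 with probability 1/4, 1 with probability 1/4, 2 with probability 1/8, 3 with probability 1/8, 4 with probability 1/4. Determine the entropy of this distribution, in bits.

Each probability is a power of 1/2, so log₂(1/p) is an integer.
H = Σ p·log₂(1/p) = 1/4·2 + 1/4·2 + 1/8·3 + 1/8·3 + 1/4·2 = 2.25 bits.

2.25 bits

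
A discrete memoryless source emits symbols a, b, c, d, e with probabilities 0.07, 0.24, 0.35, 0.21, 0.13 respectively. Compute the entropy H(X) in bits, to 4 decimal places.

2.1483 bits

H = −Σ pᵢ log₂ pᵢ.
−0.07·log₂(0.07) = 0.2686
−0.24·log₂(0.24) = 0.4941
−0.35·log₂(0.35) = 0.5301
−0.21·log₂(0.21) = 0.4728
−0.13·log₂(0.13) = 0.3826
Sum ≈ 2.1483 → 2.1483 bits.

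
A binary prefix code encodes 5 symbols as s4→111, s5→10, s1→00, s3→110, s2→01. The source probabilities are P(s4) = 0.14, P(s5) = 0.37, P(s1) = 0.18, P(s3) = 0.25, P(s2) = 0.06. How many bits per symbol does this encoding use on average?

2.39 bits/symbol

L̄ = Σ pᵢ·ℓᵢ = 0.14·3 + 0.37·2 + 0.18·2 + 0.25·3 + 0.06·2 = 2.39 bits/symbol.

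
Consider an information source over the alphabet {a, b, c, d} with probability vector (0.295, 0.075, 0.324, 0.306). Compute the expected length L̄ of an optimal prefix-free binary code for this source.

Repeatedly combine the two least-probable nodes; the expected code length is the sum of the merged weights.
merge 3/40 + 59/200 → 37/100
merge 153/500 + 81/250 → 63/100
merge 37/100 + 63/100 → 1
L = 37/100 + 63/100 + 1 = 2 bits/symbol.

2 bits/symbol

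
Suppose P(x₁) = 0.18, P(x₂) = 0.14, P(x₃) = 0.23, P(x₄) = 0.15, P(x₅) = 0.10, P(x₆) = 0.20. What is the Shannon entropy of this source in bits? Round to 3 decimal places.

H = −Σ pᵢ log₂ pᵢ.
−0.18·log₂(0.18) = 0.4453
−0.14·log₂(0.14) = 0.3971
−0.23·log₂(0.23) = 0.4877
−0.15·log₂(0.15) = 0.4105
−0.10·log₂(0.10) = 0.3322
−0.20·log₂(0.20) = 0.4644
Sum ≈ 2.5372 → 2.537 bits.

2.537 bits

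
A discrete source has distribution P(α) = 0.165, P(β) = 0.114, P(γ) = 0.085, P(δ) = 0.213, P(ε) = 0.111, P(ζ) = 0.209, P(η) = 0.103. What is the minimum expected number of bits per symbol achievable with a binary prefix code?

Repeatedly combine the two least-probable nodes; the expected code length is the sum of the merged weights.
merge 17/200 + 103/1000 → 47/250
merge 111/1000 + 57/500 → 9/40
merge 33/200 + 47/250 → 353/1000
merge 209/1000 + 213/1000 → 211/500
merge 9/40 + 353/1000 → 289/500
merge 211/500 + 289/500 → 1
L = 47/250 + 9/40 + 353/1000 + 211/500 + 289/500 + 1 = 1383/500 = 2.766 bits/symbol.

2.766 bits/symbol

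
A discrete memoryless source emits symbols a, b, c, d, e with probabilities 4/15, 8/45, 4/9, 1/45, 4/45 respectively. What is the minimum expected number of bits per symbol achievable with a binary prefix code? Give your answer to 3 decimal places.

1.956 bits/symbol

Repeatedly combine the two least-probable nodes; the expected code length is the sum of the merged weights.
merge 1/45 + 4/45 → 1/9
merge 1/9 + 8/45 → 13/45
merge 4/15 + 13/45 → 5/9
merge 4/9 + 5/9 → 1
L = 1/9 + 13/45 + 5/9 + 1 = 88/45 ≈ 1.956 bits/symbol.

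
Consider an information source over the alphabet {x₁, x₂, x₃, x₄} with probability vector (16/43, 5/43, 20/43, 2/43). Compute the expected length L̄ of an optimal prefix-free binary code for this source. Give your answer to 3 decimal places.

1.698 bits/symbol

Repeatedly combine the two least-probable nodes; the expected code length is the sum of the merged weights.
merge 2/43 + 5/43 → 7/43
merge 7/43 + 16/43 → 23/43
merge 20/43 + 23/43 → 1
L = 7/43 + 23/43 + 1 = 73/43 ≈ 1.698 bits/symbol.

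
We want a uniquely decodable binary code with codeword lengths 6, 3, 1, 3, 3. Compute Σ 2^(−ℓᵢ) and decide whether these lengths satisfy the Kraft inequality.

0.890625; yes

With common denominator 2^6 = 64: Σ 2^(−ℓᵢ) = 1/64 + 8/64 + 32/64 + 8/64 + 8/64 = 57/64 = 0.890625.
Kraft's inequality requires Σ ≤ 1; here Σ = 0.890625 ≤ 1, so such a prefix code exists.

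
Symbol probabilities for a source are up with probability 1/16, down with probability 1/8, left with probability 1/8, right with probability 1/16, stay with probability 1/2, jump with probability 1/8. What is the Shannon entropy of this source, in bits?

2.125 bits

Each probability is a power of 1/2, so log₂(1/p) is an integer.
H = Σ p·log₂(1/p) = 1/16·4 + 1/8·3 + 1/8·3 + 1/16·4 + 1/2·1 + 1/8·3 = 2.125 bits.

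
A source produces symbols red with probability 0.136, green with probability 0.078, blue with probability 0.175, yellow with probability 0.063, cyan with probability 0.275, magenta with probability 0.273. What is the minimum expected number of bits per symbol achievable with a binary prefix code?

2.418 bits/symbol

Repeatedly combine the two least-probable nodes; the expected code length is the sum of the merged weights.
merge 63/1000 + 39/500 → 141/1000
merge 17/125 + 141/1000 → 277/1000
merge 7/40 + 273/1000 → 56/125
merge 11/40 + 277/1000 → 69/125
merge 56/125 + 69/125 → 1
L = 141/1000 + 277/1000 + 56/125 + 69/125 + 1 = 1209/500 = 2.418 bits/symbol.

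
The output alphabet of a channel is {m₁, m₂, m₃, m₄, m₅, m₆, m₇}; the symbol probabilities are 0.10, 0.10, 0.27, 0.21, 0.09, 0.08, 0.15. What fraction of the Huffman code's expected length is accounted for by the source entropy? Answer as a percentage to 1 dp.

Entropy H = −Σ p log₂ p ≈ 2.6619 bits.
Huffman merges: 2/25+9/100→17/100; 1/10+1/10→1/5; 3/20+17/100→8/25; 1/5+21/100→41/100; 27/100+8/25→59/100; 41/100+59/100→1. L = 269/100 ≈ 2.6900.
Efficiency = H/L = 2.6619/2.6900 = 99.0%.

99.0%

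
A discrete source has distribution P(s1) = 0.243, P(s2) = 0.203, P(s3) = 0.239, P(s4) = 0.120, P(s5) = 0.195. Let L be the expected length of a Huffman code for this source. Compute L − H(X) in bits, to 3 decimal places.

0.032 bits

Entropy H = −Σ p log₂ p ≈ 2.2834 bits.
Huffman merges: 3/25+39/200→63/200; 203/1000+239/1000→221/500; 243/1000+63/200→279/500; 221/500+279/500→1. L = 463/200 ≈ 2.3150.
L − H = 2.3150 − 2.2834 = 0.032 bits.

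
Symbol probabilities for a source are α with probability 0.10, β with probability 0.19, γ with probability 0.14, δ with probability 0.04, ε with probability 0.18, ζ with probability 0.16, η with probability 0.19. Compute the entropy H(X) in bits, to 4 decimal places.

H = −Σ pᵢ log₂ pᵢ.
−0.10·log₂(0.10) = 0.3322
−0.19·log₂(0.19) = 0.4552
−0.14·log₂(0.14) = 0.3971
−0.04·log₂(0.04) = 0.1858
−0.18·log₂(0.18) = 0.4453
−0.16·log₂(0.16) = 0.4230
−0.19·log₂(0.19) = 0.4552
Sum ≈ 2.6938 → 2.6938 bits.

2.6938 bits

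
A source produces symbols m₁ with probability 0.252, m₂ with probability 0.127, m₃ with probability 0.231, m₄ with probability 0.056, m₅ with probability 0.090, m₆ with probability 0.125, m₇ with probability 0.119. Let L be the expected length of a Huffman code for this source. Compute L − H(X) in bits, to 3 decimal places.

Entropy H = −Σ p log₂ p ≈ 2.6535 bits.
Huffman merges: 7/125+9/100→73/500; 119/1000+1/8→61/250; 127/1000+73/500→273/1000; 231/1000+61/250→19/40; 63/250+273/1000→21/40; 19/40+21/40→1. L = 2663/1000 ≈ 2.6630.
L − H = 2.6630 − 2.6535 = 0.009 bits.

0.009 bits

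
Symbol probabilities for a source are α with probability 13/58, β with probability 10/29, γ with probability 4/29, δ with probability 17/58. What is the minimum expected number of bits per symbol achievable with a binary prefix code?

2 bits/symbol

Repeatedly combine the two least-probable nodes; the expected code length is the sum of the merged weights.
merge 4/29 + 13/58 → 21/58
merge 17/58 + 10/29 → 37/58
merge 21/58 + 37/58 → 1
L = 21/58 + 37/58 + 1 = 2 bits/symbol.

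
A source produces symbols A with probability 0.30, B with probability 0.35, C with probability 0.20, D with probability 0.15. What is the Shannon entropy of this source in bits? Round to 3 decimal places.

1.926 bits

H = −Σ pᵢ log₂ pᵢ.
−0.30·log₂(0.30) = 0.5211
−0.35·log₂(0.35) = 0.5301
−0.20·log₂(0.20) = 0.4644
−0.15·log₂(0.15) = 0.4105
Sum ≈ 1.9261 → 1.926 bits.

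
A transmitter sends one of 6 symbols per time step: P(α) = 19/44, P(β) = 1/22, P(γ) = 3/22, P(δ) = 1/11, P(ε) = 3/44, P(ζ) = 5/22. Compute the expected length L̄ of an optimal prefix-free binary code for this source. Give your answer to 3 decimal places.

Repeatedly combine the two least-probable nodes; the expected code length is the sum of the merged weights.
merge 1/22 + 3/44 → 5/44
merge 1/11 + 5/44 → 9/44
merge 3/22 + 9/44 → 15/44
merge 5/22 + 15/44 → 25/44
merge 19/44 + 25/44 → 1
L = 5/44 + 9/44 + 15/44 + 25/44 + 1 = 49/22 ≈ 2.227 bits/symbol.

2.227 bits/symbol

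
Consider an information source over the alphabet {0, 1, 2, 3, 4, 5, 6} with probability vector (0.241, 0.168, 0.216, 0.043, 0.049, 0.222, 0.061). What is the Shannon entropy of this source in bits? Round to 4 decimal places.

H = −Σ pᵢ log₂ pᵢ.
−0.241·log₂(0.241) = 0.4947
−0.168·log₂(0.168) = 0.4323
−0.216·log₂(0.216) = 0.4776
−0.043·log₂(0.043) = 0.1952
−0.049·log₂(0.049) = 0.2132
−0.222·log₂(0.222) = 0.4820
−0.061·log₂(0.061) = 0.2461
Sum ≈ 2.5412 → 2.5412 bits.

2.5412 bits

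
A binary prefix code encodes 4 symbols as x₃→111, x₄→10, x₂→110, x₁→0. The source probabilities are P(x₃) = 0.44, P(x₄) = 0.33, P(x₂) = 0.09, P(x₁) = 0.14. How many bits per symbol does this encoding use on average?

2.39 bits/symbol

L̄ = Σ pᵢ·ℓᵢ = 0.44·3 + 0.33·2 + 0.09·3 + 0.14·1 = 2.39 bits/symbol.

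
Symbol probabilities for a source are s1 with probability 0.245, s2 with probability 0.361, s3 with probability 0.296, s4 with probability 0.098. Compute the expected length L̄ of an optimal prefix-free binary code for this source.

Repeatedly combine the two least-probable nodes; the expected code length is the sum of the merged weights.
merge 49/500 + 49/200 → 343/1000
merge 37/125 + 343/1000 → 639/1000
merge 361/1000 + 639/1000 → 1
L = 343/1000 + 639/1000 + 1 = 991/500 = 1.982 bits/symbol.

1.982 bits/symbol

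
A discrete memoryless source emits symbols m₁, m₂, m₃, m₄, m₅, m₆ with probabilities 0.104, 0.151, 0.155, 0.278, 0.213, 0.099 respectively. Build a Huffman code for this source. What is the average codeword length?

2.509 bits/symbol

Repeatedly combine the two least-probable nodes; the expected code length is the sum of the merged weights.
merge 99/1000 + 13/125 → 203/1000
merge 151/1000 + 31/200 → 153/500
merge 203/1000 + 213/1000 → 52/125
merge 139/500 + 153/500 → 73/125
merge 52/125 + 73/125 → 1
L = 203/1000 + 153/500 + 52/125 + 73/125 + 1 = 2509/1000 = 2.509 bits/symbol.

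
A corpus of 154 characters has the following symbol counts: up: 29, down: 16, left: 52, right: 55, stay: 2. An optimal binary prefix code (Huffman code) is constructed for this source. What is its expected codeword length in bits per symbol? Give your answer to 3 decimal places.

2.065 bits/symbol

Probabilities are the counts divided by 154.
Repeatedly combine the two least-probable nodes; the expected code length is the sum of the merged weights.
merge 1/77 + 8/77 → 9/77
merge 9/77 + 29/154 → 47/154
merge 47/154 + 26/77 → 9/14
merge 5/14 + 9/14 → 1
L = 9/77 + 47/154 + 9/14 + 1 = 159/77 ≈ 2.065 bits/symbol.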